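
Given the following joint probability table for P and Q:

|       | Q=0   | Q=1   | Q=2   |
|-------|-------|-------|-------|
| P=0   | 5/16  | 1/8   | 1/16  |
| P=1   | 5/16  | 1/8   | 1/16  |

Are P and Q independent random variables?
Marginal P(P) (row sums):
  P(P=0) = 5/16 + 1/8 + 1/16 = 1/2
  P(P=1) = 5/16 + 1/8 + 1/16 = 1/2
Marginal P(Q) (column sums):
  P(Q=0) = 5/16 + 5/16 = 5/8
  P(Q=1) = 1/8 + 1/8 = 1/4
  P(Q=2) = 1/16 + 1/16 = 1/8

P and Q are independent iff P(P=i,Q=j) = P(P=i)·P(Q=j) for every cell.
  P(P=0)·P(Q=0) = 1/2 × 5/8 = 5/16 = P(P=0,Q=0) ✓
  P(P=0)·P(Q=1) = 1/2 × 1/4 = 1/8 = P(P=0,Q=1) ✓
  P(P=0)·P(Q=2) = 1/2 × 1/8 = 1/16 = P(P=0,Q=2) ✓
  P(P=1)·P(Q=0) = 1/2 × 5/8 = 5/16 = P(P=1,Q=0) ✓
  P(P=1)·P(Q=1) = 1/2 × 1/4 = 1/8 = P(P=1,Q=1) ✓
  P(P=1)·P(Q=2) = 1/2 × 1/8 = 1/16 = P(P=1,Q=2) ✓

Yes, P and Q are independent: every cell factors, so I(P;Q) = 0 bits.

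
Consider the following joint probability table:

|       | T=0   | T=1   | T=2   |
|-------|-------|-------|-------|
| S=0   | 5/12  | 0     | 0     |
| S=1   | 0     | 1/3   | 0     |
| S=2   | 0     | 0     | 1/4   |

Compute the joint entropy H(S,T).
H(S,T) = -Σ P(S,T) log₂ P(S,T), summed over the non-zero cells:
H(S,T) = -[(5/12)·log₂(5/12) + (1/3)·log₂(1/3) + (1/4)·log₂(1/4)]
  = 0.5263 + 0.5283 + 0.5000
  = 1.5546 bits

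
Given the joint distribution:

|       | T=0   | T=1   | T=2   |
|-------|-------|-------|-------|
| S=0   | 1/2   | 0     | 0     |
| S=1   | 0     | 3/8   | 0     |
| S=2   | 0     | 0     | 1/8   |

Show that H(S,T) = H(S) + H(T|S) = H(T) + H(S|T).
Marginal P(S) (row sums):
  P(S=0) = 1/2 + 0 + 0 = 1/2
  P(S=1) = 0 + 3/8 + 0 = 3/8
  P(S=2) = 0 + 0 + 1/8 = 1/8
Marginal P(T) (column sums):
  P(T=0) = 1/2 + 0 + 0 = 1/2
  P(T=1) = 0 + 3/8 + 0 = 3/8
  P(T=2) = 0 + 0 + 1/8 = 1/8

Decomposition 1: H(S) + H(T|S)
H(S) = -[(1/2)·log₂(1/2) + (3/8)·log₂(3/8) + (1/8)·log₂(1/8)]
  = 0.5000 + 0.5306 + 0.3750
  = 1.4056 bits
H(T|S) = -Σ P(S,T)·log₂ P(T|S), where P(T|S) = P(S,T) / P(S)
  (cells with P(S,T) = 0 contribute 0)
  (S=0,T=0): P(T|S) = (1/2)/(1/2) = 1;  -(1/2)·log₂(1) = 0.0000
  (S=1,T=1): P(T|S) = (3/8)/(3/8) = 1;  -(3/8)·log₂(1) = 0.0000
  (S=2,T=2): P(T|S) = (1/8)/(1/8) = 1;  -(1/8)·log₂(1) = 0.0000
H(T|S) = 0.0000 + 0.0000 + 0.0000
  = 0.0000 bits
H(S) + H(T|S) = 1.4056 + 0.0000 = 1.4056 bits

Decomposition 2: H(T) + H(S|T)
H(T) = -[(1/2)·log₂(1/2) + (3/8)·log₂(3/8) + (1/8)·log₂(1/8)]
  = 0.5000 + 0.5306 + 0.3750
  = 1.4056 bits
H(S|T) = -Σ P(S,T)·log₂ P(S|T), where P(S|T) = P(S,T) / P(T)
  (cells with P(S,T) = 0 contribute 0)
  (S=0,T=0): P(S|T) = (1/2)/(1/2) = 1;  -(1/2)·log₂(1) = 0.0000
  (S=1,T=1): P(S|T) = (3/8)/(3/8) = 1;  -(3/8)·log₂(1) = 0.0000
  (S=2,T=2): P(S|T) = (1/8)/(1/8) = 1;  -(1/8)·log₂(1) = 0.0000
H(S|T) = 0.0000 + 0.0000 + 0.0000
  = 0.0000 bits
H(T) + H(S|T) = 1.4056 + 0.0000 = 1.4056 bits

Direct computation of the joint entropy:
H(S,T) = -[(1/2)·log₂(1/2) + (3/8)·log₂(3/8) + (1/8)·log₂(1/8)]
  = 0.5000 + 0.5306 + 0.3750
  = 1.4056 bits

All three agree: H(S,T) = 1.4056 bits ✓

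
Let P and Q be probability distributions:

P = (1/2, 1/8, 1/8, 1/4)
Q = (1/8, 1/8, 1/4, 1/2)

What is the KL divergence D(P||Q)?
D(P||Q) = Σ P(i) log₂(P(i)/Q(i))
  i=0: (1/2) × log₂((1/2)/(1/8)) = (1/2) × log₂(4) = 1.0000
  i=1: (1/8) × log₂((1/8)/(1/8)) = (1/8) × log₂(1) = 0.0000
  i=2: (1/8) × log₂((1/8)/(1/4)) = (1/8) × log₂(1/2) = -0.1250
  i=3: (1/4) × log₂((1/4)/(1/2)) = (1/4) × log₂(1/2) = -0.2500
D(P||Q) = 1.0000 + 0.0000 - 0.1250 - 0.2500
  = 0.6250 bits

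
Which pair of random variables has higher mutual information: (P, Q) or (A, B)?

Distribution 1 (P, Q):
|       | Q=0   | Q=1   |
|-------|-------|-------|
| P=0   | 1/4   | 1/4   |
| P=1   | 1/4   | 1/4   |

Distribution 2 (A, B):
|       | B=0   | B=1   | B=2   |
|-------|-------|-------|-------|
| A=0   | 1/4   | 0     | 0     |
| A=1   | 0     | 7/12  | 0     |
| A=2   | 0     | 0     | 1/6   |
Distribution 1 (P, Q):
Marginal P(P) (row sums):
  P(P=0) = 1/4 + 1/4 = 1/2
  P(P=1) = 1/4 + 1/4 = 1/2
Marginal P(Q) (column sums):
  P(Q=0) = 1/4 + 1/4 = 1/2
  P(Q=1) = 1/4 + 1/4 = 1/2

H(P) = -[(1/2)·log₂(1/2) + (1/2)·log₂(1/2)]
  = 0.5000 + 0.5000
  = 1.0000 bits
H(Q) = -[(1/2)·log₂(1/2) + (1/2)·log₂(1/2)]
  = 0.5000 + 0.5000
  = 1.0000 bits
H(P,Q) = -[(1/4)·log₂(1/4) + (1/4)·log₂(1/4) + (1/4)·log₂(1/4) + (1/4)·log₂(1/4)]
  = 0.5000 + 0.5000 + 0.5000 + 0.5000
  = 2.0000 bits

I(P;Q) = H(P) + H(Q) - H(P,Q)
  = 1.0000 + 1.0000 - 2.0000
  = 0.0000 bits

Distribution 2 (A, B):
Marginal P(A) (row sums):
  P(A=0) = 1/4 + 0 + 0 = 1/4
  P(A=1) = 0 + 7/12 + 0 = 7/12
  P(A=2) = 0 + 0 + 1/6 = 1/6
Marginal P(B) (column sums):
  P(B=0) = 1/4 + 0 + 0 = 1/4
  P(B=1) = 0 + 7/12 + 0 = 7/12
  P(B=2) = 0 + 0 + 1/6 = 1/6

H(A) = -[(1/4)·log₂(1/4) + (7/12)·log₂(7/12) + (1/6)·log₂(1/6)]
  = 0.5000 + 0.4536 + 0.4308
  = 1.3844 bits
H(B) = -[(1/4)·log₂(1/4) + (7/12)·log₂(7/12) + (1/6)·log₂(1/6)]
  = 0.5000 + 0.4536 + 0.4308
  = 1.3844 bits
H(A,B) = -[(1/4)·log₂(1/4) + (7/12)·log₂(7/12) + (1/6)·log₂(1/6)]
  = 0.5000 + 0.4536 + 0.4308
  = 1.3844 bits

I(A;B) = H(A) + H(B) - H(A,B)
  = 1.3844 + 1.3844 - 1.3844
  = 1.3844 bits

I(A;B) = 1.3844 bits > I(P;Q) = 0.0000 bits, so (A, B) has the higher mutual information (stronger dependence).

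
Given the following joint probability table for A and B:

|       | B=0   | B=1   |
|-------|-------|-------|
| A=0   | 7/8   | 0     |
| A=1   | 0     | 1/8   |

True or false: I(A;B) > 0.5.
Marginal P(A) (row sums):
  P(A=0) = 7/8 + 0 = 7/8
  P(A=1) = 0 + 1/8 = 1/8
Marginal P(B) (column sums):
  P(B=0) = 7/8 + 0 = 7/8
  P(B=1) = 0 + 1/8 = 1/8

H(A) = -[(7/8)·log₂(7/8) + (1/8)·log₂(1/8)]
  = 0.1686 + 0.3750
  = 0.5436 bits
H(B) = -[(7/8)·log₂(7/8) + (1/8)·log₂(1/8)]
  = 0.1686 + 0.3750
  = 0.5436 bits
H(A,B) = -[(7/8)·log₂(7/8) + (1/8)·log₂(1/8)]
  = 0.1686 + 0.3750
  = 0.5436 bits

I(A;B) = H(A) + H(B) - H(A,B)
  = 0.5436 + 0.5436 - 0.5436
  = 0.5436 bits

True. I(A;B) = 0.5436 bits, which is > 0.5 bits.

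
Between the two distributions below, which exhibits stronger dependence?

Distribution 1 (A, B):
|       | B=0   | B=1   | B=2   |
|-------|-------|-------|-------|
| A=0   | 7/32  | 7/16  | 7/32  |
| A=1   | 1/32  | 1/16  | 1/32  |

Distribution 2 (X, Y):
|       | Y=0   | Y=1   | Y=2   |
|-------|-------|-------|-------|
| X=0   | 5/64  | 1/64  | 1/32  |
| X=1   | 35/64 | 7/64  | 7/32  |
Distribution 1 (A, B):
Marginal P(A) (row sums):
  P(A=0) = 7/32 + 7/16 + 7/32 = 7/8
  P(A=1) = 1/32 + 1/16 + 1/32 = 1/8
Marginal P(B) (column sums):
  P(B=0) = 7/32 + 1/32 = 1/4
  P(B=1) = 7/16 + 1/16 = 1/2
  P(B=2) = 7/32 + 1/32 = 1/4

H(A) = -[(7/8)·log₂(7/8) + (1/8)·log₂(1/8)]
  = 0.1686 + 0.3750
  = 0.5436 bits
H(B) = -[(1/4)·log₂(1/4) + (1/2)·log₂(1/2) + (1/4)·log₂(1/4)]
  = 0.5000 + 0.5000 + 0.5000
  = 1.5000 bits
H(A,B) = -[(7/32)·log₂(7/32) + (7/16)·log₂(7/16) + (7/32)·log₂(7/32) + (1/32)·log₂(1/32) + (1/16)·log₂(1/16) + (1/32)·log₂(1/32)]
  = 0.4796 + 0.5218 + 0.4796 + 0.1563 + 0.2500 + 0.1563
  = 2.0436 bits

I(A;B) = H(A) + H(B) - H(A,B)
  = 0.5436 + 1.5000 - 2.0436
  = 0.0000 bits

Distribution 2 (X, Y):
Marginal P(X) (row sums):
  P(X=0) = 5/64 + 1/64 + 1/32 = 1/8
  P(X=1) = 35/64 + 7/64 + 7/32 = 7/8
Marginal P(Y) (column sums):
  P(Y=0) = 5/64 + 35/64 = 5/8
  P(Y=1) = 1/64 + 7/64 = 1/8
  P(Y=2) = 1/32 + 7/32 = 1/4

H(X) = -[(1/8)·log₂(1/8) + (7/8)·log₂(7/8)]
  = 0.3750 + 0.1686
  = 0.5436 bits
H(Y) = -[(5/8)·log₂(5/8) + (1/8)·log₂(1/8) + (1/4)·log₂(1/4)]
  = 0.4238 + 0.3750 + 0.5000
  = 1.2988 bits
H(X,Y) = -[(5/64)·log₂(5/64) + (1/64)·log₂(1/64) + (1/32)·log₂(1/32) + (35/64)·log₂(35/64) + (7/64)·log₂(7/64) + (7/32)·log₂(7/32)]
  = 0.2873 + 0.0938 + 0.1563 + 0.4762 + 0.3492 + 0.4796
  = 1.8424 bits

I(X;Y) = H(X) + H(Y) - H(X,Y)
  = 0.5436 + 1.2988 - 1.8424
  = 0.0000 bits

Both joint tables factor as the product of their marginals, so I(A;B) = I(X;Y) = 0 bits: neither is larger (both pairs are independent).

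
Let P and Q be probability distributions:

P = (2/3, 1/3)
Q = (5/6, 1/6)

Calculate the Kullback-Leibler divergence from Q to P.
D(P||Q) = Σ P(i) log₂(P(i)/Q(i))
  i=0: (2/3) × log₂((2/3)/(5/6)) = (2/3) × log₂(4/5) = -0.2146
  i=1: (1/3) × log₂((1/3)/(1/6)) = (1/3) × log₂(2) = 0.3333
D(P||Q) = -0.2146 + 0.3333
  = 0.1187 bits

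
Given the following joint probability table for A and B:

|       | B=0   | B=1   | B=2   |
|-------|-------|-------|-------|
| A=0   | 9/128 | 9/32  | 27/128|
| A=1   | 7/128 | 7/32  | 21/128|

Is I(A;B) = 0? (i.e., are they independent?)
Marginal P(A) (row sums):
  P(A=0) = 9/128 + 9/32 + 27/128 = 9/16
  P(A=1) = 7/128 + 7/32 + 21/128 = 7/16
Marginal P(B) (column sums):
  P(B=0) = 9/128 + 7/128 = 1/8
  P(B=1) = 9/32 + 7/32 = 1/2
  P(B=2) = 27/128 + 21/128 = 3/8

A and B are independent iff P(A=i,B=j) = P(A=i)·P(B=j) for every cell.
  P(A=0)·P(B=0) = 9/16 × 1/8 = 9/128 = P(A=0,B=0) ✓
  P(A=0)·P(B=1) = 9/16 × 1/2 = 9/32 = P(A=0,B=1) ✓
  P(A=0)·P(B=2) = 9/16 × 3/8 = 27/128 = P(A=0,B=2) ✓
  P(A=1)·P(B=0) = 7/16 × 1/8 = 7/128 = P(A=1,B=0) ✓
  P(A=1)·P(B=1) = 7/16 × 1/2 = 7/32 = P(A=1,B=1) ✓
  P(A=1)·P(B=2) = 7/16 × 3/8 = 21/128 = P(A=1,B=2) ✓

Yes, A and B are independent: every cell factors, so I(A;B) = 0 bits.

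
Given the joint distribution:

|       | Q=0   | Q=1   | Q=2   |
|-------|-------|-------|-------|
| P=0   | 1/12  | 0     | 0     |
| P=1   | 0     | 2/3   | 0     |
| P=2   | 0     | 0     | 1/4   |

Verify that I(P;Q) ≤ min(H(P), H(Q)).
Marginal P(P) (row sums):
  P(P=0) = 1/12 + 0 + 0 = 1/12
  P(P=1) = 0 + 2/3 + 0 = 2/3
  P(P=2) = 0 + 0 + 1/4 = 1/4
Marginal P(Q) (column sums):
  P(Q=0) = 1/12 + 0 + 0 = 1/12
  P(Q=1) = 0 + 2/3 + 0 = 2/3
  P(Q=2) = 0 + 0 + 1/4 = 1/4

H(P) = -[(1/12)·log₂(1/12) + (2/3)·log₂(2/3) + (1/4)·log₂(1/4)]
  = 0.2987 + 0.3900 + 0.5000
  = 1.1887 bits
H(Q) = -[(1/12)·log₂(1/12) + (2/3)·log₂(2/3) + (1/4)·log₂(1/4)]
  = 0.2987 + 0.3900 + 0.5000
  = 1.1887 bits
H(P,Q) = -[(1/12)·log₂(1/12) + (2/3)·log₂(2/3) + (1/4)·log₂(1/4)]
  = 0.2987 + 0.3900 + 0.5000
  = 1.1887 bits

I(P;Q) = H(P) + H(Q) - H(P,Q)
  = 1.1887 + 1.1887 - 1.1887
  = 1.1887 bits

min(H(P), H(Q)) = min(1.1887, 1.1887) = 1.1887 bits
Since 1.1887 ≤ 1.1887, the bound is satisfied ✓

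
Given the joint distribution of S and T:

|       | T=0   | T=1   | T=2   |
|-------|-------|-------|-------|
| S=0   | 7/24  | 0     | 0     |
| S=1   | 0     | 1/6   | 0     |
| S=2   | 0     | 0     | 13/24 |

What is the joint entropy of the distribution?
H(S,T) = -Σ P(S,T) log₂ P(S,T), summed over the non-zero cells:
H(S,T) = -[(7/24)·log₂(7/24) + (1/6)·log₂(1/6) + (13/24)·log₂(13/24)]
  = 0.5185 + 0.4308 + 0.4791
  = 1.4284 bits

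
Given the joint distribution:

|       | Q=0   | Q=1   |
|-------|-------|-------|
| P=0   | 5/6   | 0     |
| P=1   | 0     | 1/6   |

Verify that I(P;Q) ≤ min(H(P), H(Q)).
Marginal P(P) (row sums):
  P(P=0) = 5/6 + 0 = 5/6
  P(P=1) = 0 + 1/6 = 1/6
Marginal P(Q) (column sums):
  P(Q=0) = 5/6 + 0 = 5/6
  P(Q=1) = 0 + 1/6 = 1/6

H(P) = -[(5/6)·log₂(5/6) + (1/6)·log₂(1/6)]
  = 0.2192 + 0.4308
  = 0.6500 bits
H(Q) = -[(5/6)·log₂(5/6) + (1/6)·log₂(1/6)]
  = 0.2192 + 0.4308
  = 0.6500 bits
H(P,Q) = -[(5/6)·log₂(5/6) + (1/6)·log₂(1/6)]
  = 0.2192 + 0.4308
  = 0.6500 bits

I(P;Q) = H(P) + H(Q) - H(P,Q)
  = 0.6500 + 0.6500 - 0.6500
  = 0.6500 bits

min(H(P), H(Q)) = min(0.6500, 0.6500) = 0.6500 bits
Since 0.6500 ≤ 0.6500, the bound is satisfied ✓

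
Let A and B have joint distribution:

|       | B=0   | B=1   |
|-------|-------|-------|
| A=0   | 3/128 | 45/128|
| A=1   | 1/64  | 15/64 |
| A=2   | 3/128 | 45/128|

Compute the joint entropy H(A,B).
H(A,B) = -Σ P(A,B) log₂ P(A,B), summed over the non-zero cells:
H(A,B) = -[(3/128)·log₂(3/128) + (45/128)·log₂(45/128) + (1/64)·log₂(1/64) + (15/64)·log₂(15/64) + (3/128)·log₂(3/128) + (45/128)·log₂(45/128)]
  = 0.1269 + 0.5302 + 0.0938 + 0.4906 + 0.1269 + 0.5302
  = 1.8986 bits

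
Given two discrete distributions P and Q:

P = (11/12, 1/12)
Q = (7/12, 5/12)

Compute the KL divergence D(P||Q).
D(P||Q) = Σ P(i) log₂(P(i)/Q(i))
  i=0: (11/12) × log₂((11/12)/(7/12)) = (11/12) × log₂(11/7) = 0.5977
  i=1: (1/12) × log₂((1/12)/(5/12)) = (1/12) × log₂(1/5) = -0.1935
D(P||Q) = 0.5977 - 0.1935
  = 0.4042 bits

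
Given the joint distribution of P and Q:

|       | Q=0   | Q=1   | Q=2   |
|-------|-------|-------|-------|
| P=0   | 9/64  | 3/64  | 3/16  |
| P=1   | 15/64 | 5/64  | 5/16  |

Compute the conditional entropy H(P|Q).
Marginal P(Q) (column sums):
  P(Q=0) = 9/64 + 15/64 = 3/8
  P(Q=1) = 3/64 + 5/64 = 1/8
  P(Q=2) = 3/16 + 5/16 = 1/2

H(P|Q) = -Σ P(P,Q)·log₂ P(P|Q), where P(P|Q) = P(P,Q) / P(Q)
  (P=0,Q=0): P(P|Q) = (9/64)/(3/8) = 3/8;  -(9/64)·log₂(3/8) = 0.1990
  (P=0,Q=1): P(P|Q) = (3/64)/(1/8) = 3/8;  -(3/64)·log₂(3/8) = 0.0663
  (P=0,Q=2): P(P|Q) = (3/16)/(1/2) = 3/8;  -(3/16)·log₂(3/8) = 0.2653
  (P=1,Q=0): P(P|Q) = (15/64)/(3/8) = 5/8;  -(15/64)·log₂(5/8) = 0.1589
  (P=1,Q=1): P(P|Q) = (5/64)/(1/8) = 5/8;  -(5/64)·log₂(5/8) = 0.0530
  (P=1,Q=2): P(P|Q) = (5/16)/(1/2) = 5/8;  -(5/16)·log₂(5/8) = 0.2119
H(P|Q) = 0.1990 + 0.0663 + 0.2653 + 0.1589 + 0.0530 + 0.2119
  = 0.9544 bits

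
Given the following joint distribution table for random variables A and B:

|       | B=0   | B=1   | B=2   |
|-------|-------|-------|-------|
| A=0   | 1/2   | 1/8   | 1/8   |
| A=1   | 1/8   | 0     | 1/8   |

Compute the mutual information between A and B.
Marginal P(A) (row sums):
  P(A=0) = 1/2 + 1/8 + 1/8 = 3/4
  P(A=1) = 1/8 + 0 + 1/8 = 1/4
Marginal P(B) (column sums):
  P(B=0) = 1/2 + 1/8 = 5/8
  P(B=1) = 1/8 + 0 = 1/8
  P(B=2) = 1/8 + 1/8 = 1/4

H(A) = -[(3/4)·log₂(3/4) + (1/4)·log₂(1/4)]
  = 0.3113 + 0.5000
  = 0.8113 bits
H(B) = -[(5/8)·log₂(5/8) + (1/8)·log₂(1/8) + (1/4)·log₂(1/4)]
  = 0.4238 + 0.3750 + 0.5000
  = 1.2988 bits
H(A,B) = -[(1/2)·log₂(1/2) + (1/8)·log₂(1/8) + (1/8)·log₂(1/8) + (1/8)·log₂(1/8) + (1/8)·log₂(1/8)]
  = 0.5000 + 0.3750 + 0.3750 + 0.3750 + 0.3750
  = 2.0000 bits

I(A;B) = H(A) + H(B) - H(A,B)
  = 0.8113 + 1.2988 - 2.0000
  = 0.1101 bits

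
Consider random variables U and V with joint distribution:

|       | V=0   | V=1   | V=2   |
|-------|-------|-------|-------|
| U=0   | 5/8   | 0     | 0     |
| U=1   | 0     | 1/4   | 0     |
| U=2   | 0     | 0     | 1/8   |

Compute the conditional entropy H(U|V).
Marginal P(V) (column sums):
  P(V=0) = 5/8 + 0 + 0 = 5/8
  P(V=1) = 0 + 1/4 + 0 = 1/4
  P(V=2) = 0 + 0 + 1/8 = 1/8

H(U|V) = -Σ P(U,V)·log₂ P(U|V), where P(U|V) = P(U,V) / P(V)
  (cells with P(U,V) = 0 contribute 0)
  (U=0,V=0): P(U|V) = (5/8)/(5/8) = 1;  -(5/8)·log₂(1) = 0.0000
  (U=1,V=1): P(U|V) = (1/4)/(1/4) = 1;  -(1/4)·log₂(1) = 0.0000
  (U=2,V=2): P(U|V) = (1/8)/(1/8) = 1;  -(1/8)·log₂(1) = 0.0000
H(U|V) = 0.0000 + 0.0000 + 0.0000
  = 0.0000 bits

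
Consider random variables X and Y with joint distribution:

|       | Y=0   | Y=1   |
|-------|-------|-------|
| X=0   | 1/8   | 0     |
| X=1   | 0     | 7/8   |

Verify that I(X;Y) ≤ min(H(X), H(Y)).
Marginal P(X) (row sums):
  P(X=0) = 1/8 + 0 = 1/8
  P(X=1) = 0 + 7/8 = 7/8
Marginal P(Y) (column sums):
  P(Y=0) = 1/8 + 0 = 1/8
  P(Y=1) = 0 + 7/8 = 7/8

H(X) = -[(1/8)·log₂(1/8) + (7/8)·log₂(7/8)]
  = 0.3750 + 0.1686
  = 0.5436 bits
H(Y) = -[(1/8)·log₂(1/8) + (7/8)·log₂(7/8)]
  = 0.3750 + 0.1686
  = 0.5436 bits
H(X,Y) = -[(1/8)·log₂(1/8) + (7/8)·log₂(7/8)]
  = 0.3750 + 0.1686
  = 0.5436 bits

I(X;Y) = H(X) + H(Y) - H(X,Y)
  = 0.5436 + 0.5436 - 0.5436
  = 0.5436 bits

min(H(X), H(Y)) = min(0.5436, 0.5436) = 0.5436 bits
Since 0.5436 ≤ 0.5436, the bound is satisfied ✓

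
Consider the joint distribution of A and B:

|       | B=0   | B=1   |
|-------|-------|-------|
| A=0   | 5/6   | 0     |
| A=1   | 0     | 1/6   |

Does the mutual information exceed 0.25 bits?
Marginal P(A) (row sums):
  P(A=0) = 5/6 + 0 = 5/6
  P(A=1) = 0 + 1/6 = 1/6
Marginal P(B) (column sums):
  P(B=0) = 5/6 + 0 = 5/6
  P(B=1) = 0 + 1/6 = 1/6

H(A) = -[(5/6)·log₂(5/6) + (1/6)·log₂(1/6)]
  = 0.2192 + 0.4308
  = 0.6500 bits
H(B) = -[(5/6)·log₂(5/6) + (1/6)·log₂(1/6)]
  = 0.2192 + 0.4308
  = 0.6500 bits
H(A,B) = -[(5/6)·log₂(5/6) + (1/6)·log₂(1/6)]
  = 0.2192 + 0.4308
  = 0.6500 bits

I(A;B) = H(A) + H(B) - H(A,B)
  = 0.6500 + 0.6500 - 0.6500
  = 0.6500 bits

Yes. I(A;B) = 0.6500 bits, which is > 0.25 bits.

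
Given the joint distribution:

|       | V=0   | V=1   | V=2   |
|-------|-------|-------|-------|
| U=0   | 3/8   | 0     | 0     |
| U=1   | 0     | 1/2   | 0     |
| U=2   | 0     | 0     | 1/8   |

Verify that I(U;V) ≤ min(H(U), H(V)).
Marginal P(U) (row sums):
  P(U=0) = 3/8 + 0 + 0 = 3/8
  P(U=1) = 0 + 1/2 + 0 = 1/2
  P(U=2) = 0 + 0 + 1/8 = 1/8
Marginal P(V) (column sums):
  P(V=0) = 3/8 + 0 + 0 = 3/8
  P(V=1) = 0 + 1/2 + 0 = 1/2
  P(V=2) = 0 + 0 + 1/8 = 1/8

H(U) = -[(3/8)·log₂(3/8) + (1/2)·log₂(1/2) + (1/8)·log₂(1/8)]
  = 0.5306 + 0.5000 + 0.3750
  = 1.4056 bits
H(V) = -[(3/8)·log₂(3/8) + (1/2)·log₂(1/2) + (1/8)·log₂(1/8)]
  = 0.5306 + 0.5000 + 0.3750
  = 1.4056 bits
H(U,V) = -[(3/8)·log₂(3/8) + (1/2)·log₂(1/2) + (1/8)·log₂(1/8)]
  = 0.5306 + 0.5000 + 0.3750
  = 1.4056 bits

I(U;V) = H(U) + H(V) - H(U,V)
  = 1.4056 + 1.4056 - 1.4056
  = 1.4056 bits

min(H(U), H(V)) = min(1.4056, 1.4056) = 1.4056 bits
Since 1.4056 ≤ 1.4056, the bound is satisfied ✓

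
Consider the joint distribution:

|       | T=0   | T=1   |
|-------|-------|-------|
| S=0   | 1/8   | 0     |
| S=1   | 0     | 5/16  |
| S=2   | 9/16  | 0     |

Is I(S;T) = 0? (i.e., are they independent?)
Marginal P(S) (row sums):
  P(S=0) = 1/8 + 0 = 1/8
  P(S=1) = 0 + 5/16 = 5/16
  P(S=2) = 9/16 + 0 = 9/16
Marginal P(T) (column sums):
  P(T=0) = 1/8 + 0 + 9/16 = 11/16
  P(T=1) = 0 + 5/16 + 0 = 5/16

S and T are independent iff P(S=i,T=j) = P(S=i)·P(T=j) for every cell.
  P(S=0)·P(T=0) = 1/8 × 11/16 = 11/128, but P(S=0,T=0) = 1/8 ✗

No, S and T are not independent. Quantitatively, I(S;T) > 0:

H(S) = -[(1/8)·log₂(1/8) + (5/16)·log₂(5/16) + (9/16)·log₂(9/16)]
  = 0.3750 + 0.5244 + 0.4669
  = 1.3663 bits
H(T) = -[(11/16)·log₂(11/16) + (5/16)·log₂(5/16)]
  = 0.3716 + 0.5244
  = 0.8960 bits
H(S,T) = -[(1/8)·log₂(1/8) + (5/16)·log₂(5/16) + (9/16)·log₂(9/16)]
  = 0.3750 + 0.5244 + 0.4669
  = 1.3663 bits
I(S;T) = H(S) + H(T) - H(S,T) = 1.3663 + 0.8960 - 1.3663 = 0.8960 bits > 0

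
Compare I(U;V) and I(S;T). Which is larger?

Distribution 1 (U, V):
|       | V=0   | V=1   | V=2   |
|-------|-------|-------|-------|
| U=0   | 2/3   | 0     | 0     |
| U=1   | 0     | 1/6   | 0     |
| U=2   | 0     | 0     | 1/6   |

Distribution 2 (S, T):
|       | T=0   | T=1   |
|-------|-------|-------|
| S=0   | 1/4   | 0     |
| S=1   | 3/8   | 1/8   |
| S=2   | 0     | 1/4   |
Distribution 1 (U, V):
Marginal P(U) (row sums):
  P(U=0) = 2/3 + 0 + 0 = 2/3
  P(U=1) = 0 + 1/6 + 0 = 1/6
  P(U=2) = 0 + 0 + 1/6 = 1/6
Marginal P(V) (column sums):
  P(V=0) = 2/3 + 0 + 0 = 2/3
  P(V=1) = 0 + 1/6 + 0 = 1/6
  P(V=2) = 0 + 0 + 1/6 = 1/6

H(U) = -[(2/3)·log₂(2/3) + (1/6)·log₂(1/6) + (1/6)·log₂(1/6)]
  = 0.3900 + 0.4308 + 0.4308
  = 1.2516 bits
H(V) = -[(2/3)·log₂(2/3) + (1/6)·log₂(1/6) + (1/6)·log₂(1/6)]
  = 0.3900 + 0.4308 + 0.4308
  = 1.2516 bits
H(U,V) = -[(2/3)·log₂(2/3) + (1/6)·log₂(1/6) + (1/6)·log₂(1/6)]
  = 0.3900 + 0.4308 + 0.4308
  = 1.2516 bits

I(U;V) = H(U) + H(V) - H(U,V)
  = 1.2516 + 1.2516 - 1.2516
  = 1.2516 bits

Distribution 2 (S, T):
Marginal P(S) (row sums):
  P(S=0) = 1/4 + 0 = 1/4
  P(S=1) = 3/8 + 1/8 = 1/2
  P(S=2) = 0 + 1/4 = 1/4
Marginal P(T) (column sums):
  P(T=0) = 1/4 + 3/8 + 0 = 5/8
  P(T=1) = 0 + 1/8 + 1/4 = 3/8

H(S) = -[(1/4)·log₂(1/4) + (1/2)·log₂(1/2) + (1/4)·log₂(1/4)]
  = 0.5000 + 0.5000 + 0.5000
  = 1.5000 bits
H(T) = -[(5/8)·log₂(5/8) + (3/8)·log₂(3/8)]
  = 0.4238 + 0.5306
  = 0.9544 bits
H(S,T) = -[(1/4)·log₂(1/4) + (3/8)·log₂(3/8) + (1/8)·log₂(1/8) + (1/4)·log₂(1/4)]
  = 0.5000 + 0.5306 + 0.3750 + 0.5000
  = 1.9056 bits

I(S;T) = H(S) + H(T) - H(S,T)
  = 1.5000 + 0.9544 - 1.9056
  = 0.5488 bits

I(U;V) = 1.2516 bits > I(S;T) = 0.5488 bits, so (U, V) has the higher mutual information (stronger dependence).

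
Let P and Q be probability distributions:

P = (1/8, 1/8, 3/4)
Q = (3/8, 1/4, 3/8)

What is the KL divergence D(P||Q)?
D(P||Q) = Σ P(i) log₂(P(i)/Q(i))
  i=0: (1/8) × log₂((1/8)/(3/8)) = (1/8) × log₂(1/3) = -0.1981
  i=1: (1/8) × log₂((1/8)/(1/4)) = (1/8) × log₂(1/2) = -0.1250
  i=2: (3/4) × log₂((3/4)/(3/8)) = (3/4) × log₂(2) = 0.7500
D(P||Q) = -0.1981 - 0.1250 + 0.7500
  = 0.4269 bits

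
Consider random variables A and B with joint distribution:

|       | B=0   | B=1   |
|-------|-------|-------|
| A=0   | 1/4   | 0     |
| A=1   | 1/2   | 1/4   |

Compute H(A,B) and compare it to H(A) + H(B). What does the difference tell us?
Marginal P(A) (row sums):
  P(A=0) = 1/4 + 0 = 1/4
  P(A=1) = 1/2 + 1/4 = 3/4
Marginal P(B) (column sums):
  P(B=0) = 1/4 + 1/2 = 3/4
  P(B=1) = 0 + 1/4 = 1/4

H(A,B) = -[(1/4)·log₂(1/4) + (1/2)·log₂(1/2) + (1/4)·log₂(1/4)]
  = 0.5000 + 0.5000 + 0.5000
  = 1.5000 bits
H(A) = -[(1/4)·log₂(1/4) + (3/4)·log₂(3/4)]
  = 0.5000 + 0.3113
  = 0.8113 bits
H(B) = -[(3/4)·log₂(3/4) + (1/4)·log₂(1/4)]
  = 0.3113 + 0.5000
  = 0.8113 bits

H(A) + H(B) = 0.8113 + 0.8113 = 1.6226 bits
Difference: H(A) + H(B) - H(A,B) = 1.6226 - 1.5000 = 0.1226 bits = I(A;B)

The difference is the mutual information; it is positive here, so A and B are dependent (knowing one reduces uncertainty about the other by 0.1226 bits).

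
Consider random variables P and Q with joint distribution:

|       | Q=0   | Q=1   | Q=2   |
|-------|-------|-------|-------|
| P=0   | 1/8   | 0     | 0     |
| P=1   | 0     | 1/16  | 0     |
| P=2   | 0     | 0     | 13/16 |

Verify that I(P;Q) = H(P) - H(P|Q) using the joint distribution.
Left side, from I(P;Q) = H(P) + H(Q) - H(P,Q):
Marginal P(P) (row sums):
  P(P=0) = 1/8 + 0 + 0 = 1/8
  P(P=1) = 0 + 1/16 + 0 = 1/16
  P(P=2) = 0 + 0 + 13/16 = 13/16
Marginal P(Q) (column sums):
  P(Q=0) = 1/8 + 0 + 0 = 1/8
  P(Q=1) = 0 + 1/16 + 0 = 1/16
  P(Q=2) = 0 + 0 + 13/16 = 13/16

H(P) = -[(1/8)·log₂(1/8) + (1/16)·log₂(1/16) + (13/16)·log₂(13/16)]
  = 0.3750 + 0.2500 + 0.2434
  = 0.8684 bits
H(Q) = -[(1/8)·log₂(1/8) + (1/16)·log₂(1/16) + (13/16)·log₂(13/16)]
  = 0.3750 + 0.2500 + 0.2434
  = 0.8684 bits
H(P,Q) = -[(1/8)·log₂(1/8) + (1/16)·log₂(1/16) + (13/16)·log₂(13/16)]
  = 0.3750 + 0.2500 + 0.2434
  = 0.8684 bits

I(P;Q) = H(P) + H(Q) - H(P,Q)
  = 0.8684 + 0.8684 - 0.8684
  = 0.8684 bits

Right side, with H(P|Q) computed directly from the conditional probabilities:
H(P|Q) = -Σ P(P,Q)·log₂ P(P|Q), where P(P|Q) = P(P,Q) / P(Q)
  (cells with P(P,Q) = 0 contribute 0)
  (P=0,Q=0): P(P|Q) = (1/8)/(1/8) = 1;  -(1/8)·log₂(1) = 0.0000
  (P=1,Q=1): P(P|Q) = (1/16)/(1/16) = 1;  -(1/16)·log₂(1) = 0.0000
  (P=2,Q=2): P(P|Q) = (13/16)/(13/16) = 1;  -(13/16)·log₂(1) = 0.0000
H(P|Q) = 0.0000 + 0.0000 + 0.0000
  = 0.0000 bits
H(P) - H(P|Q) = 0.8684 - 0.0000 = 0.8684 bits

Both sides equal 0.8684 bits, so I(P;Q) = H(P) - H(P|Q) ✓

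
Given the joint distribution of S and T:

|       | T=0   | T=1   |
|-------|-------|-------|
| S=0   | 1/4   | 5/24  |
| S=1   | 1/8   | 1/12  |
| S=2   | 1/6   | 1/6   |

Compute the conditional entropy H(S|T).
Marginal P(T) (column sums):
  P(T=0) = 1/4 + 1/8 + 1/6 = 13/24
  P(T=1) = 5/24 + 1/12 + 1/6 = 11/24

H(S|T) = -Σ P(S,T)·log₂ P(S|T), where P(S|T) = P(S,T) / P(T)
  (S=0,T=0): P(S|T) = (1/4)/(13/24) = 6/13;  -(1/4)·log₂(6/13) = 0.2789
  (S=0,T=1): P(S|T) = (5/24)/(11/24) = 5/11;  -(5/24)·log₂(5/11) = 0.2370
  (S=1,T=0): P(S|T) = (1/8)/(13/24) = 3/13;  -(1/8)·log₂(3/13) = 0.2644
  (S=1,T=1): P(S|T) = (1/12)/(11/24) = 2/11;  -(1/12)·log₂(2/11) = 0.2050
  (S=2,T=0): P(S|T) = (1/6)/(13/24) = 4/13;  -(1/6)·log₂(4/13) = 0.2834
  (S=2,T=1): P(S|T) = (1/6)/(11/24) = 4/11;  -(1/6)·log₂(4/11) = 0.2432
H(S|T) = 0.2789 + 0.2370 + 0.2644 + 0.2050 + 0.2834 + 0.2432
  = 1.5119 bits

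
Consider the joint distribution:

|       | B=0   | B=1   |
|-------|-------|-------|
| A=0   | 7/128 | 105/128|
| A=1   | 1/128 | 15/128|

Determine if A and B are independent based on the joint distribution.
Marginal P(A) (row sums):
  P(A=0) = 7/128 + 105/128 = 7/8
  P(A=1) = 1/128 + 15/128 = 1/8
Marginal P(B) (column sums):
  P(B=0) = 7/128 + 1/128 = 1/16
  P(B=1) = 105/128 + 15/128 = 15/16

A and B are independent iff P(A=i,B=j) = P(A=i)·P(B=j) for every cell.
  P(A=0)·P(B=0) = 7/8 × 1/16 = 7/128 = P(A=0,B=0) ✓
  P(A=0)·P(B=1) = 7/8 × 15/16 = 105/128 = P(A=0,B=1) ✓
  P(A=1)·P(B=0) = 1/8 × 1/16 = 1/128 = P(A=1,B=0) ✓
  P(A=1)·P(B=1) = 1/8 × 15/16 = 15/128 = P(A=1,B=1) ✓

Yes, A and B are independent: every cell factors, so I(A;B) = 0 bits.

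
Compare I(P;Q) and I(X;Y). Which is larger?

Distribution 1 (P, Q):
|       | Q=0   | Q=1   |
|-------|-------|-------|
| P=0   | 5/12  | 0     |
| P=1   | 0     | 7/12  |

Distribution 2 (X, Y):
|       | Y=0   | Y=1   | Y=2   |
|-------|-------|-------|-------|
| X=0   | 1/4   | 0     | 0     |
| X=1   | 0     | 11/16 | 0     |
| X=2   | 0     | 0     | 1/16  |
Distribution 1 (P, Q):
Marginal P(P) (row sums):
  P(P=0) = 5/12 + 0 = 5/12
  P(P=1) = 0 + 7/12 = 7/12
Marginal P(Q) (column sums):
  P(Q=0) = 5/12 + 0 = 5/12
  P(Q=1) = 0 + 7/12 = 7/12

H(P) = -[(5/12)·log₂(5/12) + (7/12)·log₂(7/12)]
  = 0.5263 + 0.4536
  = 0.9799 bits
H(Q) = -[(5/12)·log₂(5/12) + (7/12)·log₂(7/12)]
  = 0.5263 + 0.4536
  = 0.9799 bits
H(P,Q) = -[(5/12)·log₂(5/12) + (7/12)·log₂(7/12)]
  = 0.5263 + 0.4536
  = 0.9799 bits

I(P;Q) = H(P) + H(Q) - H(P,Q)
  = 0.9799 + 0.9799 - 0.9799
  = 0.9799 bits

Distribution 2 (X, Y):
Marginal P(X) (row sums):
  P(X=0) = 1/4 + 0 + 0 = 1/4
  P(X=1) = 0 + 11/16 + 0 = 11/16
  P(X=2) = 0 + 0 + 1/16 = 1/16
Marginal P(Y) (column sums):
  P(Y=0) = 1/4 + 0 + 0 = 1/4
  P(Y=1) = 0 + 11/16 + 0 = 11/16
  P(Y=2) = 0 + 0 + 1/16 = 1/16

H(X) = -[(1/4)·log₂(1/4) + (11/16)·log₂(11/16) + (1/16)·log₂(1/16)]
  = 0.5000 + 0.3716 + 0.2500
  = 1.1216 bits
H(Y) = -[(1/4)·log₂(1/4) + (11/16)·log₂(11/16) + (1/16)·log₂(1/16)]
  = 0.5000 + 0.3716 + 0.2500
  = 1.1216 bits
H(X,Y) = -[(1/4)·log₂(1/4) + (11/16)·log₂(11/16) + (1/16)·log₂(1/16)]
  = 0.5000 + 0.3716 + 0.2500
  = 1.1216 bits

I(X;Y) = H(X) + H(Y) - H(X,Y)
  = 1.1216 + 1.1216 - 1.1216
  = 1.1216 bits

I(X;Y) = 1.1216 bits > I(P;Q) = 0.9799 bits, so (X, Y) has the higher mutual information (stronger dependence).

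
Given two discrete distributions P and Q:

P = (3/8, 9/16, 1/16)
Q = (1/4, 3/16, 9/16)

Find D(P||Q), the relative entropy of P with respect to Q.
D(P||Q) = Σ P(i) log₂(P(i)/Q(i))
  i=0: (3/8) × log₂((3/8)/(1/4)) = (3/8) × log₂(3/2) = 0.2194
  i=1: (9/16) × log₂((9/16)/(3/16)) = (9/16) × log₂(3) = 0.8915
  i=2: (1/16) × log₂((1/16)/(9/16)) = (1/16) × log₂(1/9) = -0.1981
D(P||Q) = 0.2194 + 0.8915 - 0.1981
  = 0.9128 bits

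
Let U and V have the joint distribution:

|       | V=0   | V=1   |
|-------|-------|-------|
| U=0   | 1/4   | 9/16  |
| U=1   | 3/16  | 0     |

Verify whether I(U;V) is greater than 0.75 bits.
Marginal P(U) (row sums):
  P(U=0) = 1/4 + 9/16 = 13/16
  P(U=1) = 3/16 + 0 = 3/16
Marginal P(V) (column sums):
  P(V=0) = 1/4 + 3/16 = 7/16
  P(V=1) = 9/16 + 0 = 9/16

H(U) = -[(13/16)·log₂(13/16) + (3/16)·log₂(3/16)]
  = 0.2434 + 0.4528
  = 0.6962 bits
H(V) = -[(7/16)·log₂(7/16) + (9/16)·log₂(9/16)]
  = 0.5218 + 0.4669
  = 0.9887 bits
H(U,V) = -[(1/4)·log₂(1/4) + (9/16)·log₂(9/16) + (3/16)·log₂(3/16)]
  = 0.5000 + 0.4669 + 0.4528
  = 1.4197 bits

I(U;V) = H(U) + H(V) - H(U,V)
  = 0.6962 + 0.9887 - 1.4197
  = 0.2652 bits

No. I(U;V) = 0.2652 bits, which is ≤ 0.75 bits.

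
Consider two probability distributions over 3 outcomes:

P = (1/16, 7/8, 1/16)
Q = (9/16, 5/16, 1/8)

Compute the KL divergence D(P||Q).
D(P||Q) = Σ P(i) log₂(P(i)/Q(i))
  i=0: (1/16) × log₂((1/16)/(9/16)) = (1/16) × log₂(1/9) = -0.1981
  i=1: (7/8) × log₂((7/8)/(5/16)) = (7/8) × log₂(14/5) = 1.2997
  i=2: (1/16) × log₂((1/16)/(1/8)) = (1/16) × log₂(1/2) = -0.0625
D(P||Q) = -0.1981 + 1.2997 - 0.0625
  = 1.0391 bits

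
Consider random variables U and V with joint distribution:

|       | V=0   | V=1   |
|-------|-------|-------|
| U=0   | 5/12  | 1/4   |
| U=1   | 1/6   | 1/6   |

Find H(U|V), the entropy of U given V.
Marginal P(V) (column sums):
  P(V=0) = 5/12 + 1/6 = 7/12
  P(V=1) = 1/4 + 1/6 = 5/12

H(U|V) = -Σ P(U,V)·log₂ P(U|V), where P(U|V) = P(U,V) / P(V)
  (U=0,V=0): P(U|V) = (5/12)/(7/12) = 5/7;  -(5/12)·log₂(5/7) = 0.2023
  (U=0,V=1): P(U|V) = (1/4)/(5/12) = 3/5;  -(1/4)·log₂(3/5) = 0.1842
  (U=1,V=0): P(U|V) = (1/6)/(7/12) = 2/7;  -(1/6)·log₂(2/7) = 0.3012
  (U=1,V=1): P(U|V) = (1/6)/(5/12) = 2/5;  -(1/6)·log₂(2/5) = 0.2203
H(U|V) = 0.2023 + 0.1842 + 0.3012 + 0.2203
  = 0.9080 bits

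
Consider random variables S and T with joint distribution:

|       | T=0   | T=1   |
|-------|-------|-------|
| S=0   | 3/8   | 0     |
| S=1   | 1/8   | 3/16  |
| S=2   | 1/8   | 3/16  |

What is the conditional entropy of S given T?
Marginal P(T) (column sums):
  P(T=0) = 3/8 + 1/8 + 1/8 = 5/8
  P(T=1) = 0 + 3/16 + 3/16 = 3/8

H(S|T) = -Σ P(S,T)·log₂ P(S|T), where P(S|T) = P(S,T) / P(T)
  (cells with P(S,T) = 0 contribute 0)
  (S=0,T=0): P(S|T) = (3/8)/(5/8) = 3/5;  -(3/8)·log₂(3/5) = 0.2764
  (S=1,T=0): P(S|T) = (1/8)/(5/8) = 1/5;  -(1/8)·log₂(1/5) = 0.2902
  (S=1,T=1): P(S|T) = (3/16)/(3/8) = 1/2;  -(3/16)·log₂(1/2) = 0.1875
  (S=2,T=0): P(S|T) = (1/8)/(5/8) = 1/5;  -(1/8)·log₂(1/5) = 0.2902
  (S=2,T=1): P(S|T) = (3/16)/(3/8) = 1/2;  -(3/16)·log₂(1/2) = 0.1875
H(S|T) = 0.2764 + 0.2902 + 0.1875 + 0.2902 + 0.1875
  = 1.2318 bits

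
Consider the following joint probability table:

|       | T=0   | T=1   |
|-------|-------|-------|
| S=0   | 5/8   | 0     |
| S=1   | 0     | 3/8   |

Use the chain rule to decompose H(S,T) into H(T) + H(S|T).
By the chain rule: H(S,T) = H(T) + H(S|T)

Marginal P(T) (column sums):
  P(T=0) = 5/8 + 0 = 5/8
  P(T=1) = 0 + 3/8 = 3/8
H(T) = -[(5/8)·log₂(5/8) + (3/8)·log₂(3/8)]
  = 0.4238 + 0.5306
  = 0.9544 bits
H(S|T) = -Σ P(S,T)·log₂ P(S|T), where P(S|T) = P(S,T) / P(T)
  (cells with P(S,T) = 0 contribute 0)
  (S=0,T=0): P(S|T) = (5/8)/(5/8) = 1;  -(5/8)·log₂(1) = 0.0000
  (S=1,T=1): P(S|T) = (3/8)/(3/8) = 1;  -(3/8)·log₂(1) = 0.0000
H(S|T) = 0.0000 + 0.0000
  = 0.0000 bits

H(S,T) = H(T) + H(S|T) = 0.9544 + 0.0000 = 0.9544 bits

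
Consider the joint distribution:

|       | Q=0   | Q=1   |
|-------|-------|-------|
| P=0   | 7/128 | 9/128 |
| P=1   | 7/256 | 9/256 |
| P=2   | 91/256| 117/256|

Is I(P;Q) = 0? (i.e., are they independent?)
Marginal P(P) (row sums):
  P(P=0) = 7/128 + 9/128 = 1/8
  P(P=1) = 7/256 + 9/256 = 1/16
  P(P=2) = 91/256 + 117/256 = 13/16
Marginal P(Q) (column sums):
  P(Q=0) = 7/128 + 7/256 + 91/256 = 7/16
  P(Q=1) = 9/128 + 9/256 + 117/256 = 9/16

P and Q are independent iff P(P=i,Q=j) = P(P=i)·P(Q=j) for every cell.
  P(P=0)·P(Q=0) = 1/8 × 7/16 = 7/128 = P(P=0,Q=0) ✓
  P(P=0)·P(Q=1) = 1/8 × 9/16 = 9/128 = P(P=0,Q=1) ✓
  P(P=1)·P(Q=0) = 1/16 × 7/16 = 7/256 = P(P=1,Q=0) ✓
  P(P=1)·P(Q=1) = 1/16 × 9/16 = 9/256 = P(P=1,Q=1) ✓
  P(P=2)·P(Q=0) = 13/16 × 7/16 = 91/256 = P(P=2,Q=0) ✓
  P(P=2)·P(Q=1) = 13/16 × 9/16 = 117/256 = P(P=2,Q=1) ✓

Yes, P and Q are independent: every cell factors, so I(P;Q) = 0 bits.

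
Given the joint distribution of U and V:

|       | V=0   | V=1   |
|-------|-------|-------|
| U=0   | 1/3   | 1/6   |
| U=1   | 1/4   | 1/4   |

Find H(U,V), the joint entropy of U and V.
H(U,V) = -Σ P(U,V) log₂ P(U,V), summed over the non-zero cells:
H(U,V) = -[(1/3)·log₂(1/3) + (1/6)·log₂(1/6) + (1/4)·log₂(1/4) + (1/4)·log₂(1/4)]
  = 0.5283 + 0.4308 + 0.5000 + 0.5000
  = 1.9591 bits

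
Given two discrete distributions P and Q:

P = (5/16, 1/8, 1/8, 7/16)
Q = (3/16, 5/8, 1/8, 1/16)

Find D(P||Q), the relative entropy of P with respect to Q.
D(P||Q) = Σ P(i) log₂(P(i)/Q(i))
  i=0: (5/16) × log₂((5/16)/(3/16)) = (5/16) × log₂(5/3) = 0.2303
  i=1: (1/8) × log₂((1/8)/(5/8)) = (1/8) × log₂(1/5) = -0.2902
  i=2: (1/8) × log₂((1/8)/(1/8)) = (1/8) × log₂(1) = 0.0000
  i=3: (7/16) × log₂((7/16)/(1/16)) = (7/16) × log₂(7) = 1.2282
D(P||Q) = 0.2303 - 0.2902 + 0.0000 + 1.2282
  = 1.1683 bits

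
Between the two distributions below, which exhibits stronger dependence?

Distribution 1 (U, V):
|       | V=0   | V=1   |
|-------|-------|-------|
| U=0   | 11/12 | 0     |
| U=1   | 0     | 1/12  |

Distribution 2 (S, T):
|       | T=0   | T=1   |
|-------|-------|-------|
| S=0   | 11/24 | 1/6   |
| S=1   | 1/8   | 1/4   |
Distribution 1 (U, V):
Marginal P(U) (row sums):
  P(U=0) = 11/12 + 0 = 11/12
  P(U=1) = 0 + 1/12 = 1/12
Marginal P(V) (column sums):
  P(V=0) = 11/12 + 0 = 11/12
  P(V=1) = 0 + 1/12 = 1/12

H(U) = -[(11/12)·log₂(11/12) + (1/12)·log₂(1/12)]
  = 0.1151 + 0.2987
  = 0.4138 bits
H(V) = -[(11/12)·log₂(11/12) + (1/12)·log₂(1/12)]
  = 0.1151 + 0.2987
  = 0.4138 bits
H(U,V) = -[(11/12)·log₂(11/12) + (1/12)·log₂(1/12)]
  = 0.1151 + 0.2987
  = 0.4138 bits

I(U;V) = H(U) + H(V) - H(U,V)
  = 0.4138 + 0.4138 - 0.4138
  = 0.4138 bits

Distribution 2 (S, T):
Marginal P(S) (row sums):
  P(S=0) = 11/24 + 1/6 = 5/8
  P(S=1) = 1/8 + 1/4 = 3/8
Marginal P(T) (column sums):
  P(T=0) = 11/24 + 1/8 = 7/12
  P(T=1) = 1/6 + 1/4 = 5/12

H(S) = -[(5/8)·log₂(5/8) + (3/8)·log₂(3/8)]
  = 0.4238 + 0.5306
  = 0.9544 bits
H(T) = -[(7/12)·log₂(7/12) + (5/12)·log₂(5/12)]
  = 0.4536 + 0.5263
  = 0.9799 bits
H(S,T) = -[(11/24)·log₂(11/24) + (1/6)·log₂(1/6) + (1/8)·log₂(1/8) + (1/4)·log₂(1/4)]
  = 0.5159 + 0.4308 + 0.3750 + 0.5000
  = 1.8217 bits

I(S;T) = H(S) + H(T) - H(S,T)
  = 0.9544 + 0.9799 - 1.8217
  = 0.1126 bits

I(U;V) = 0.4138 bits > I(S;T) = 0.1126 bits, so (U, V) has the higher mutual information (stronger dependence).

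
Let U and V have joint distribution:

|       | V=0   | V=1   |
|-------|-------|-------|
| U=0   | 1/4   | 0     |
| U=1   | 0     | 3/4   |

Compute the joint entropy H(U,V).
H(U,V) = -Σ P(U,V) log₂ P(U,V), summed over the non-zero cells:
H(U,V) = -[(1/4)·log₂(1/4) + (3/4)·log₂(3/4)]
  = 0.5000 + 0.3113
  = 0.8113 bits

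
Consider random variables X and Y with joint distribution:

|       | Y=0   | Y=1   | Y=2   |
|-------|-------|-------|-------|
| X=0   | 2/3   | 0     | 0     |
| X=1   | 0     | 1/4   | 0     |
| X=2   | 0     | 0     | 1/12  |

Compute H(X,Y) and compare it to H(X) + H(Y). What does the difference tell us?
Marginal P(X) (row sums):
  P(X=0) = 2/3 + 0 + 0 = 2/3
  P(X=1) = 0 + 1/4 + 0 = 1/4
  P(X=2) = 0 + 0 + 1/12 = 1/12
Marginal P(Y) (column sums):
  P(Y=0) = 2/3 + 0 + 0 = 2/3
  P(Y=1) = 0 + 1/4 + 0 = 1/4
  P(Y=2) = 0 + 0 + 1/12 = 1/12

H(X,Y) = -[(2/3)·log₂(2/3) + (1/4)·log₂(1/4) + (1/12)·log₂(1/12)]
  = 0.3900 + 0.5000 + 0.2987
  = 1.1887 bits
H(X) = -[(2/3)·log₂(2/3) + (1/4)·log₂(1/4) + (1/12)·log₂(1/12)]
  = 0.3900 + 0.5000 + 0.2987
  = 1.1887 bits
H(Y) = -[(2/3)·log₂(2/3) + (1/4)·log₂(1/4) + (1/12)·log₂(1/12)]
  = 0.3900 + 0.5000 + 0.2987
  = 1.1887 bits

H(X) + H(Y) = 1.1887 + 1.1887 = 2.3774 bits
Difference: H(X) + H(Y) - H(X,Y) = 2.3774 - 1.1887 = 1.1887 bits = I(X;Y)

The difference is the mutual information; it is positive here, so X and Y are dependent (knowing one reduces uncertainty about the other by 1.1887 bits).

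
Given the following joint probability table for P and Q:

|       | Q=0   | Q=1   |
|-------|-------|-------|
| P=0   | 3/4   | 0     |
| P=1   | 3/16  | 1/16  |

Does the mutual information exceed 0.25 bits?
Marginal P(P) (row sums):
  P(P=0) = 3/4 + 0 = 3/4
  P(P=1) = 3/16 + 1/16 = 1/4
Marginal P(Q) (column sums):
  P(Q=0) = 3/4 + 3/16 = 15/16
  P(Q=1) = 0 + 1/16 = 1/16

H(P) = -[(3/4)·log₂(3/4) + (1/4)·log₂(1/4)]
  = 0.3113 + 0.5000
  = 0.8113 bits
H(Q) = -[(15/16)·log₂(15/16) + (1/16)·log₂(1/16)]
  = 0.0873 + 0.2500
  = 0.3373 bits
H(P,Q) = -[(3/4)·log₂(3/4) + (3/16)·log₂(3/16) + (1/16)·log₂(1/16)]
  = 0.3113 + 0.4528 + 0.2500
  = 1.0141 bits

I(P;Q) = H(P) + H(Q) - H(P,Q)
  = 0.8113 + 0.3373 - 1.0141
  = 0.1345 bits

No. I(P;Q) = 0.1345 bits, which is ≤ 0.25 bits.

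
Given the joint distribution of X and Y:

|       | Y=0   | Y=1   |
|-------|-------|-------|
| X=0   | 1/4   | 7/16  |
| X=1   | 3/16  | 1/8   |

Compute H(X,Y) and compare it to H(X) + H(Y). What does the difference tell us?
Marginal P(X) (row sums):
  P(X=0) = 1/4 + 7/16 = 11/16
  P(X=1) = 3/16 + 1/8 = 5/16
Marginal P(Y) (column sums):
  P(Y=0) = 1/4 + 3/16 = 7/16
  P(Y=1) = 7/16 + 1/8 = 9/16

H(X,Y) = -[(1/4)·log₂(1/4) + (7/16)·log₂(7/16) + (3/16)·log₂(3/16) + (1/8)·log₂(1/8)]
  = 0.5000 + 0.5218 + 0.4528 + 0.3750
  = 1.8496 bits
H(X) = -[(11/16)·log₂(11/16) + (5/16)·log₂(5/16)]
  = 0.3716 + 0.5244
  = 0.8960 bits
H(Y) = -[(7/16)·log₂(7/16) + (9/16)·log₂(9/16)]
  = 0.5218 + 0.4669
  = 0.9887 bits

H(X) + H(Y) = 0.8960 + 0.9887 = 1.8847 bits
Difference: H(X) + H(Y) - H(X,Y) = 1.8847 - 1.8496 = 0.0351 bits = I(X;Y)

The difference is the mutual information; it is positive here, so X and Y are dependent (knowing one reduces uncertainty about the other by 0.0351 bits).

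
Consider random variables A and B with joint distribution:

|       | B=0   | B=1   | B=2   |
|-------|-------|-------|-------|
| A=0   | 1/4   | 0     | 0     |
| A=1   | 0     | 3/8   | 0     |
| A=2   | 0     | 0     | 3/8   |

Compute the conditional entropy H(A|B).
Marginal P(B) (column sums):
  P(B=0) = 1/4 + 0 + 0 = 1/4
  P(B=1) = 0 + 3/8 + 0 = 3/8
  P(B=2) = 0 + 0 + 3/8 = 3/8

H(A|B) = -Σ P(A,B)·log₂ P(A|B), where P(A|B) = P(A,B) / P(B)
  (cells with P(A,B) = 0 contribute 0)
  (A=0,B=0): P(A|B) = (1/4)/(1/4) = 1;  -(1/4)·log₂(1) = 0.0000
  (A=1,B=1): P(A|B) = (3/8)/(3/8) = 1;  -(3/8)·log₂(1) = 0.0000
  (A=2,B=2): P(A|B) = (3/8)/(3/8) = 1;  -(3/8)·log₂(1) = 0.0000
H(A|B) = 0.0000 + 0.0000 + 0.0000
  = 0.0000 bits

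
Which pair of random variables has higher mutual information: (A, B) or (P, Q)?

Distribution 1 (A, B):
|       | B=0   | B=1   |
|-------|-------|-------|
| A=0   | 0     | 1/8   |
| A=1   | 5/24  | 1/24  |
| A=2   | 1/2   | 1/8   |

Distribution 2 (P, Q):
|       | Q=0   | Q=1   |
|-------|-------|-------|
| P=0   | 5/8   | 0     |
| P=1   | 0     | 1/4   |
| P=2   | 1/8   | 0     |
Distribution 1 (A, B):
Marginal P(A) (row sums):
  P(A=0) = 0 + 1/8 = 1/8
  P(A=1) = 5/24 + 1/24 = 1/4
  P(A=2) = 1/2 + 1/8 = 5/8
Marginal P(B) (column sums):
  P(B=0) = 0 + 5/24 + 1/2 = 17/24
  P(B=1) = 1/8 + 1/24 + 1/8 = 7/24

H(A) = -[(1/8)·log₂(1/8) + (1/4)·log₂(1/4) + (5/8)·log₂(5/8)]
  = 0.3750 + 0.5000 + 0.4238
  = 1.2988 bits
H(B) = -[(17/24)·log₂(17/24) + (7/24)·log₂(7/24)]
  = 0.3524 + 0.5185
  = 0.8709 bits
H(A,B) = -[(1/8)·log₂(1/8) + (5/24)·log₂(5/24) + (1/24)·log₂(1/24) + (1/2)·log₂(1/2) + (1/8)·log₂(1/8)]
  = 0.3750 + 0.4715 + 0.1910 + 0.5000 + 0.3750
  = 1.9125 bits

I(A;B) = H(A) + H(B) - H(A,B)
  = 1.2988 + 0.8709 - 1.9125
  = 0.2572 bits

Distribution 2 (P, Q):
Marginal P(P) (row sums):
  P(P=0) = 5/8 + 0 = 5/8
  P(P=1) = 0 + 1/4 = 1/4
  P(P=2) = 1/8 + 0 = 1/8
Marginal P(Q) (column sums):
  P(Q=0) = 5/8 + 0 + 1/8 = 3/4
  P(Q=1) = 0 + 1/4 + 0 = 1/4

H(P) = -[(5/8)·log₂(5/8) + (1/4)·log₂(1/4) + (1/8)·log₂(1/8)]
  = 0.4238 + 0.5000 + 0.3750
  = 1.2988 bits
H(Q) = -[(3/4)·log₂(3/4) + (1/4)·log₂(1/4)]
  = 0.3113 + 0.5000
  = 0.8113 bits
H(P,Q) = -[(5/8)·log₂(5/8) + (1/4)·log₂(1/4) + (1/8)·log₂(1/8)]
  = 0.4238 + 0.5000 + 0.3750
  = 1.2988 bits

I(P;Q) = H(P) + H(Q) - H(P,Q)
  = 1.2988 + 0.8113 - 1.2988
  = 0.8113 bits

I(P;Q) = 0.8113 bits > I(A;B) = 0.2572 bits, so (P, Q) has the higher mutual information (stronger dependence).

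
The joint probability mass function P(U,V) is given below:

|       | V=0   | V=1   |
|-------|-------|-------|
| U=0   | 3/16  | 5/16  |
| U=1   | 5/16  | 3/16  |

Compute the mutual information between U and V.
Marginal P(U) (row sums):
  P(U=0) = 3/16 + 5/16 = 1/2
  P(U=1) = 5/16 + 3/16 = 1/2
Marginal P(V) (column sums):
  P(V=0) = 3/16 + 5/16 = 1/2
  P(V=1) = 5/16 + 3/16 = 1/2

H(U) = -[(1/2)·log₂(1/2) + (1/2)·log₂(1/2)]
  = 0.5000 + 0.5000
  = 1.0000 bits
H(V) = -[(1/2)·log₂(1/2) + (1/2)·log₂(1/2)]
  = 0.5000 + 0.5000
  = 1.0000 bits
H(U,V) = -[(3/16)·log₂(3/16) + (5/16)·log₂(5/16) + (5/16)·log₂(5/16) + (3/16)·log₂(3/16)]
  = 0.4528 + 0.5244 + 0.5244 + 0.4528
  = 1.9544 bits

I(U;V) = H(U) + H(V) - H(U,V)
  = 1.0000 + 1.0000 - 1.9544
  = 0.0456 bits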